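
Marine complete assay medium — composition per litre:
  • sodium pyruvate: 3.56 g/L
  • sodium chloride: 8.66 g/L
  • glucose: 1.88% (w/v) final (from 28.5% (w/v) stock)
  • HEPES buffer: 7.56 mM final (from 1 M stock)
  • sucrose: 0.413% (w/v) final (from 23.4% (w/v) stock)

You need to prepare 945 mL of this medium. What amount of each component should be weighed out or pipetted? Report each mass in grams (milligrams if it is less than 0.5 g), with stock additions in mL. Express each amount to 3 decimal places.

sodium pyruvate 3.364 g; sodium chloride 8.184 g; glucose 62.337 mL; HEPES buffer 7.144 mL; sucrose 16.679 mL

Working volume: 945 mL = 0.945 L.
sodium pyruvate: 3.56 g/L × 0.945 L = 3.364 g
sodium chloride: 8.66 g/L × 0.945 L = 8.184 g
glucose: C1V1 = C2V2 → 1.88% ÷ 28.5% × 945 mL = 62.337 mL
HEPES buffer: V = C2·V2/C1 = 7.56 mM × 945 mL ÷ 1000 mM = 7.144 mL
sucrose: V = C2·V2/C1 = 0.413% ÷ 23.4% × 945 mL = 16.679 mL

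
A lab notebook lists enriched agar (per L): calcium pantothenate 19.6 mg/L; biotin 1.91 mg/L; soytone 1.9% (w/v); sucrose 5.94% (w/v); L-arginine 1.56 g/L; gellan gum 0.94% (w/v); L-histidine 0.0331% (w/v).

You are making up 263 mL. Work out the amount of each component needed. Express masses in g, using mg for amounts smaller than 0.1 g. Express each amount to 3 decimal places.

calcium pantothenate 5.155 mg; biotin 0.502 mg; soytone 4.997 g; sucrose 15.622 g; L-arginine 0.410 g; gellan gum 2.472 g; L-histidine 87.053 mg

Scale factor relative to 1 L: 0.263.
calcium pantothenate: 19.6 mg/L × 0.263 L = 5.155 mg
biotin: 1.91 mg/L × 0.263 L = 0.502 mg
soytone: 1.9% w/v = 19 g/L → 19 × 0.263 L = 4.997 g
sucrose: 5.94 g per 100 mL × 263 mL ÷ 100 = 15.622 g
L-arginine: 1.56 g/L × 0.263 L = 0.410 g
gellan gum: 0.94% w/v = 9.4 g/L → 9.4 × 0.263 L = 2.472 g
L-histidine: 0.0331% w/v = 0.331 g/L → 0.331 × 0.263 L = 0.087053 g = 87.053 mg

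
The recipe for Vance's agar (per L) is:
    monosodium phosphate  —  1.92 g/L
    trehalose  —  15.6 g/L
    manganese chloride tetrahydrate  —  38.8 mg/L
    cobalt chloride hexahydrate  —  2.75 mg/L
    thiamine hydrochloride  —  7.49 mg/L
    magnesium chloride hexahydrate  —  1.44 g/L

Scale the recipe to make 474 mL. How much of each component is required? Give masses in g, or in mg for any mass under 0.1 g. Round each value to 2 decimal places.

monosodium phosphate 0.91 g; trehalose 7.39 g; manganese chloride tetrahydrate 18.39 mg; cobalt chloride hexahydrate 1.30 mg; thiamine hydrochloride 3.55 mg; magnesium chloride hexahydrate 0.68 g

Scale factor relative to 1 L: 0.474.
monosodium phosphate: 1.92 g/L × 0.474 L = 0.91 g
trehalose: 15.6 g/L × 0.474 L = 7.39 g
manganese chloride tetrahydrate: 38.8 mg/L × 0.474 L = 18.39 mg
cobalt chloride hexahydrate: 2.75 mg/L × 0.474 L = 1.30 mg
thiamine hydrochloride: 7.49 mg/L × 0.474 L = 3.55 mg
magnesium chloride hexahydrate: 1.44 g/L × 0.474 L = 0.68 g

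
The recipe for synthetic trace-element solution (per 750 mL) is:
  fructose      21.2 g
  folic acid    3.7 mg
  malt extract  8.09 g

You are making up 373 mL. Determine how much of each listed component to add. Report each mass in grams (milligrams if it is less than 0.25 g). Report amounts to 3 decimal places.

fructose 10.543 g; folic acid 1.840 mg; malt extract 4.023 g

Scale factor = 373 mL / 750 mL = 0.497333.
fructose: 21.2 g × (373 mL / 750 mL) = 10.543 g
folic acid: 3.7 mg × (373 mL / 750 mL) = 1.840 mg
malt extract: 8.09 g × (373 mL / 750 mL) = 4.023 g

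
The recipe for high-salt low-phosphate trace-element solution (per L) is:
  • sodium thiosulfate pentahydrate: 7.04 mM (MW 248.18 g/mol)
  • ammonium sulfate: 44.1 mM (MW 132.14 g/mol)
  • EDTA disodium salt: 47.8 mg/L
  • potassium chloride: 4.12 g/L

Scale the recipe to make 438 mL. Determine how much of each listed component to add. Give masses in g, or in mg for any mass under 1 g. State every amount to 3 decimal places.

sodium thiosulfate pentahydrate 765.268 mg; ammonium sulfate 2.552 g; EDTA disodium salt 20.936 mg; potassium chloride 1.805 g

Working volume: 438 mL = 0.438 L.
sodium thiosulfate pentahydrate: 7.04 mmol/L × 248.18 mg/mmol × 0.438 L = 765.268 mg
ammonium sulfate: 44.1 mmol/L × 132.14 g/mol × 0.438 L ÷ 1000 = 2.552 g
EDTA disodium salt: 47.8 mg/L × 0.438 L = 20.936 mg
potassium chloride: 4.12 g/L × 0.438 L = 1.805 g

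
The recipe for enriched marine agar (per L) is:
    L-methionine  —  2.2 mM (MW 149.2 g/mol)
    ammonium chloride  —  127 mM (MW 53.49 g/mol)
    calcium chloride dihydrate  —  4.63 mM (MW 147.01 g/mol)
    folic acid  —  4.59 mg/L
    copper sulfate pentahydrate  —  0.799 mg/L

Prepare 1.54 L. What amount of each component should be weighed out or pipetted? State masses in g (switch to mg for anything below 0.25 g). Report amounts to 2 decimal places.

Scale factor relative to 1 L: 1.54.
L-methionine: 2.2 mmol/L × 149.2 g/mol × 1.54 L ÷ 1000 = 0.51 g
ammonium chloride: 127 mmol/L × 53.49 g/mol × 1.54 L ÷ 1000 = 10.46 g
calcium chloride dihydrate: 4.63 mmol/L × 147.01 g/mol × 1.54 L ÷ 1000 = 1.05 g
folic acid: 4.59 mg/L × 1.54 L = 7.07 mg
copper sulfate pentahydrate: 0.799 mg/L × 1.54 L = 1.23 mg

L-methionine 0.51 g; ammonium chloride 10.46 g; calcium chloride dihydrate 1.05 g; folic acid 7.07 mg; copper sulfate pentahydrate 1.23 mg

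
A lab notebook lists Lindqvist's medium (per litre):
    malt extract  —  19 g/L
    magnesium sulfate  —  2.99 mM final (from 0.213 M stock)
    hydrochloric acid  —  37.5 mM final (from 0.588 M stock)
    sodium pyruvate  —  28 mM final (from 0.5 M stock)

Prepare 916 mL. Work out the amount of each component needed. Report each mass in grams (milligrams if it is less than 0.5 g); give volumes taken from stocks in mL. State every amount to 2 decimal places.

Target volume = 916 mL = 0.916 L.
malt extract: 19 g/L × 0.916 L = 17.40 g
magnesium sulfate: V = C2·V2/C1 = 2.99 mM × 916 mL ÷ 213 mM = 12.86 mL
hydrochloric acid: V = C2·V2/C1 = 37.5 mM × 916 mL ÷ 588 mM = 58.42 mL
sodium pyruvate: V = C2·V2/C1 = 28 mM × 916 mL ÷ 500 mM = 51.30 mL

malt extract 17.40 g; magnesium sulfate 12.86 mL; hydrochloric acid 58.42 mL; sodium pyruvate 51.30 mL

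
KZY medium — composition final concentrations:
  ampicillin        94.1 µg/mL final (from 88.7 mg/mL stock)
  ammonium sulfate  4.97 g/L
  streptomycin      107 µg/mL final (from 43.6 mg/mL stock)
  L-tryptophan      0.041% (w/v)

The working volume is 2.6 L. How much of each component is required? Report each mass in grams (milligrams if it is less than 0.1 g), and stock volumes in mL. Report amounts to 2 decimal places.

ampicillin 2.76 mL; ammonium sulfate 12.92 g; streptomycin 6.38 mL; L-tryptophan 1.07 g

Working volume: 2.6 L.
ampicillin: V = C2·V2/C1 = 94.1 µg/mL × 2600 mL ÷ 88700 µg/mL = 2.76 mL
ammonium sulfate: 4.97 g/L × 2.6 L = 12.92 g
streptomycin: dilute stock: 107 µg/mL × 2600 mL ÷ 43600 µg/mL = 6.38 mL
L-tryptophan: 0.041% w/v = 0.41 g/L → 0.41 × 2.6 L = 1.07 g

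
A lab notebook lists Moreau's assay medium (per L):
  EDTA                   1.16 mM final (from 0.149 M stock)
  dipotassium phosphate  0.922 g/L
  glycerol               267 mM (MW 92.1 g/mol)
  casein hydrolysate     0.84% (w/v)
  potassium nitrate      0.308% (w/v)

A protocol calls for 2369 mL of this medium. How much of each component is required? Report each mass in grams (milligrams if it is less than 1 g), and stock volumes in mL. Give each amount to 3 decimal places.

EDTA 18.443 mL; dipotassium phosphate 2.184 g; glycerol 58.255 g; casein hydrolysate 19.900 g; potassium nitrate 7.297 g

Scale factor relative to 1 L: 2.369.
EDTA: dilute stock: 1.16 mM × 2369 mL ÷ 149 mM = 18.443 mL
dipotassium phosphate: 0.922 g/L × 2.369 L = 2.184 g
glycerol: 267 mmol/L × 92.1 g/mol × 2.369 L ÷ 1000 = 58.255 g
casein hydrolysate: 0.84 g per 100 mL × 2369 mL ÷ 100 = 19.900 g
potassium nitrate: 0.308 g per 100 mL × 2369 mL ÷ 100 = 7.297 g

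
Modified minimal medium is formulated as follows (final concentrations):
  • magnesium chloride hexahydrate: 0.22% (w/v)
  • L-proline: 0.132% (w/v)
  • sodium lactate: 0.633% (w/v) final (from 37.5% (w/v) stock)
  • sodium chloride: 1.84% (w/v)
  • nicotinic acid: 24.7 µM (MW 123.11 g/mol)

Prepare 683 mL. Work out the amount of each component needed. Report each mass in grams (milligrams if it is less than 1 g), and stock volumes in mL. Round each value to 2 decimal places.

Target volume = 683 mL = 0.683 L.
magnesium chloride hexahydrate: 0.22% w/v = 2.2 g/L → 2.2 × 0.683 L = 1.50 g
L-proline: 0.132% w/v = 1.32 g/L → 1.32 × 0.683 L = 0.90156 g = 901.56 mg
sodium lactate: V = C2·V2/C1 = 0.633% ÷ 37.5% × 683 mL = 11.53 mL
sodium chloride: 1.84 g per 100 mL × 683 mL ÷ 100 = 12.57 g
nicotinic acid: 24.7 µmol/L × 123.11 g/mol × 0.683 L ÷ 1000 = 2.08 mg

magnesium chloride hexahydrate 1.50 g; L-proline 901.56 mg; sodium lactate 11.53 mL; sodium chloride 12.57 g; nicotinic acid 2.08 mg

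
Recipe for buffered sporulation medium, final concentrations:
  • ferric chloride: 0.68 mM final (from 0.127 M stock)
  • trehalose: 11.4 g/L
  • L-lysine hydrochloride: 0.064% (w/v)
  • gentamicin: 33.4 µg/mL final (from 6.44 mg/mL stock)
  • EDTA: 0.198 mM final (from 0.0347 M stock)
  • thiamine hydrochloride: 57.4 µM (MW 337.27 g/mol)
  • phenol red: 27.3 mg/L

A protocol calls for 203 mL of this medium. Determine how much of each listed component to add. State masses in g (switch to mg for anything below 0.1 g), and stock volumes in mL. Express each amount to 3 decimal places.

ferric chloride 1.087 mL; trehalose 2.314 g; L-lysine hydrochloride 0.130 g; gentamicin 1.053 mL; EDTA 1.158 mL; thiamine hydrochloride 3.930 mg; phenol red 5.542 mg

Working volume: 203 mL = 0.203 L.
ferric chloride: dilute stock: 0.68 mM × 203 mL ÷ 127 mM = 1.087 mL
trehalose: 11.4 g/L × 0.203 L = 2.314 g
L-lysine hydrochloride: 0.064 g per 100 mL × 203 mL ÷ 100 = 0.130 g
gentamicin: V = C2·V2/C1 = 33.4 µg/mL × 203 mL ÷ 6440 µg/mL = 1.053 mL
EDTA: V = C2·V2/C1 = 0.198 mM × 203 mL ÷ 34.7 mM = 1.158 mL
thiamine hydrochloride: 57.4 µmol/L × 337.27 g/mol × 0.203 L ÷ 1000 = 3.930 mg
phenol red: 27.3 mg/L × 0.203 L = 5.542 mg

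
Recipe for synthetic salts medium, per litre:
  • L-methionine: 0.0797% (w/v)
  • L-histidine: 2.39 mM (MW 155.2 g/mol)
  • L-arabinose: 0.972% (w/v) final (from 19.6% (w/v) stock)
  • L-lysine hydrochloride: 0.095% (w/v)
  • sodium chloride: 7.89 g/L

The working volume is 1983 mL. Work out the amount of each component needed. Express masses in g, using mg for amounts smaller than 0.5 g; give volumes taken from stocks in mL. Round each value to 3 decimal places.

L-methionine 1.580 g; L-histidine 0.736 g; L-arabinose 98.341 mL; L-lysine hydrochloride 1.884 g; sodium chloride 15.646 g

Scale factor relative to 1 L: 1.983.
L-methionine: 0.0797 g per 100 mL × 1983 mL ÷ 100 = 1.580 g
L-histidine: 2.39 mmol/L × 155.2 g/mol × 1.983 L ÷ 1000 = 0.736 g
L-arabinose: C1V1 = C2V2 → 0.972% ÷ 19.6% × 1983 mL = 98.341 mL
L-lysine hydrochloride: 0.095 g per 100 mL × 1983 mL ÷ 100 = 1.884 g
sodium chloride: 7.89 g/L × 1.983 L = 15.646 g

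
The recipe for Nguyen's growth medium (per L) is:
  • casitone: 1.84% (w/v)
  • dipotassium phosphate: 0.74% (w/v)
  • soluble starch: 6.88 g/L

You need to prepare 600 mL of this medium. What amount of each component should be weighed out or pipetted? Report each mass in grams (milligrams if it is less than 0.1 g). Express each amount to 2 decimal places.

casitone 11.04 g; dipotassium phosphate 4.44 g; soluble starch 4.13 g

Target volume = 600 mL = 0.6 L.
casitone: 1.84% w/v = 18.4 g/L → 18.4 × 0.6 L = 11.04 g
dipotassium phosphate: 0.74 g per 100 mL × 600 mL ÷ 100 = 4.44 g
soluble starch: 6.88 g/L × 0.6 L = 4.13 g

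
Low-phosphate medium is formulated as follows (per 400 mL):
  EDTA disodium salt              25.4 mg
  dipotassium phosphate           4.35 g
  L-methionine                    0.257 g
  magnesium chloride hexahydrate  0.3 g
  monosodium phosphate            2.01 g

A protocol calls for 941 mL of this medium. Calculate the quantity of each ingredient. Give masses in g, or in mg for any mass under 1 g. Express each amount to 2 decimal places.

EDTA disodium salt 59.75 mg; dipotassium phosphate 10.23 g; L-methionine 604.59 mg; magnesium chloride hexahydrate 705.75 mg; monosodium phosphate 4.73 g

Scale factor = 941 mL / 400 mL = 2.3525.
EDTA disodium salt: 25.4 mg × (941 mL / 400 mL) = 59.75 mg
dipotassium phosphate: 4.35 g × (941 mL / 400 mL) = 10.23 g
L-methionine: 0.257 g × (941 mL / 400 mL) = 0.604592 g = 604.59 mg
magnesium chloride hexahydrate: 0.3 g × (941 mL / 400 mL) = 0.70575 g = 705.75 mg
monosodium phosphate: 2.01 g × (941 mL / 400 mL) = 4.73 g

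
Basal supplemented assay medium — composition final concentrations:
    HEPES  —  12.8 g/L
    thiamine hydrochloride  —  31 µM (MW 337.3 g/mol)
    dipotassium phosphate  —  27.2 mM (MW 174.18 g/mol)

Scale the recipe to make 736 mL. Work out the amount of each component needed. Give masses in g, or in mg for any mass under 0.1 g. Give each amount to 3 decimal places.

Target volume = 736 mL = 0.736 L.
HEPES: 12.8 g/L × 0.736 L = 9.421 g
thiamine hydrochloride: 31 µmol/L × 337.3 g/mol × 0.736 L ÷ 1000 = 7.696 mg
dipotassium phosphate: 27.2 mmol/L × 174.18 g/mol × 0.736 L ÷ 1000 = 3.487 g

HEPES 9.421 g; thiamine hydrochloride 7.696 mg; dipotassium phosphate 3.487 g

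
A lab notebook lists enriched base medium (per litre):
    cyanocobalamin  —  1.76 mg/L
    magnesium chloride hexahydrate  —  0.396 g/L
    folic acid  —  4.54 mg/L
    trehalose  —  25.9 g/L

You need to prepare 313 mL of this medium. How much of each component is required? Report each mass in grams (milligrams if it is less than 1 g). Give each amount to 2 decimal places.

cyanocobalamin 0.55 mg; magnesium chloride hexahydrate 123.95 mg; folic acid 1.42 mg; trehalose 8.11 g

Working volume: 313 mL = 0.313 L.
cyanocobalamin: 1.76 mg/L × 0.313 L = 0.55 mg
magnesium chloride hexahydrate: 0.396 g/L × 0.313 L = 0.123948 g = 123.95 mg
folic acid: 4.54 mg/L × 0.313 L = 1.42 mg
trehalose: 25.9 g/L × 0.313 L = 8.11 g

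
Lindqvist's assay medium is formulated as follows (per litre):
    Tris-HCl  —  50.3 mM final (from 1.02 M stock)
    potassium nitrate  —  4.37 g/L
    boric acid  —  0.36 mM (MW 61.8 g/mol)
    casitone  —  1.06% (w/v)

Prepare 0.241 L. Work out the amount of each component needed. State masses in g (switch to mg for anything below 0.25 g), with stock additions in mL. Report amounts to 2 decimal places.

Tris-HCl 11.88 mL; potassium nitrate 1.05 g; boric acid 5.36 mg; casitone 2.55 g

Scale factor relative to 1 L: 0.241.
Tris-HCl: dilute stock: 50.3 mM × 241 mL ÷ 1020 mM = 11.88 mL
potassium nitrate: 4.37 g/L × 0.241 L = 1.05 g
boric acid: 0.36 mmol/L × 61.8 mg/mmol × 0.241 L = 5.36 mg
casitone: 1.06 g per 100 mL × 241 mL ÷ 100 = 2.55 g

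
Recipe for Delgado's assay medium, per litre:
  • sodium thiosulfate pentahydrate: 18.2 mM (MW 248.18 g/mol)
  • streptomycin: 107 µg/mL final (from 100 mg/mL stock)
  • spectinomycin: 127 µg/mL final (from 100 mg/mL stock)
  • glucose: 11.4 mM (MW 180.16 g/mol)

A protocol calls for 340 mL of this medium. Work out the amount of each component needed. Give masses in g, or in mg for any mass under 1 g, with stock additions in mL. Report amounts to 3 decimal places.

sodium thiosulfate pentahydrate 1.536 g; streptomycin 0.364 mL; spectinomycin 0.432 mL; glucose 698.300 mg

Target volume = 340 mL = 0.34 L.
sodium thiosulfate pentahydrate: 18.2 mmol/L × 248.18 g/mol × 0.34 L ÷ 1000 = 1.536 g
streptomycin: C1V1 = C2V2 → 107 µg/mL × 340 mL ÷ 100000 µg/mL = 0.364 mL
spectinomycin: V = C2·V2/C1 = 127 µg/mL × 340 mL ÷ 100000 µg/mL = 0.432 mL
glucose: 11.4 mmol/L × 180.16 mg/mmol × 0.34 L = 698.300 mg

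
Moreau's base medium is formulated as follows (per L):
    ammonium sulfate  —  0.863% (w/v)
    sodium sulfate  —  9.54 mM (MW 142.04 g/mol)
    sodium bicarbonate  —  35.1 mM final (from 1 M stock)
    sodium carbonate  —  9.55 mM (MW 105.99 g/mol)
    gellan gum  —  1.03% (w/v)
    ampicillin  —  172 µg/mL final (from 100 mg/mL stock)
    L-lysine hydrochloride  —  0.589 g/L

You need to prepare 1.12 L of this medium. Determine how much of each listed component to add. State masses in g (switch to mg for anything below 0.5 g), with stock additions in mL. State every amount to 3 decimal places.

Scale factor relative to 1 L: 1.12.
ammonium sulfate: 0.863% w/v = 8.63 g/L → 8.63 × 1.12 L = 9.666 g
sodium sulfate: 9.54 mmol/L × 142.04 g/mol × 1.12 L ÷ 1000 = 1.518 g
sodium bicarbonate: V = C2·V2/C1 = 35.1 mM × 1120 mL ÷ 1000 mM = 39.312 mL
sodium carbonate: 9.55 mmol/L × 105.99 g/mol × 1.12 L ÷ 1000 = 1.134 g
gellan gum: 1.03 g per 100 mL × 1120 mL ÷ 100 = 11.536 g
ampicillin: V = C2·V2/C1 = 172 µg/mL × 1120 mL ÷ 100000 µg/mL = 1.926 mL
L-lysine hydrochloride: 0.589 g/L × 1.12 L = 0.660 g

ammonium sulfate 9.666 g; sodium sulfate 1.518 g; sodium bicarbonate 39.312 mL; sodium carbonate 1.134 g; gellan gum 11.536 g; ampicillin 1.926 mL; L-lysine hydrochloride 0.660 g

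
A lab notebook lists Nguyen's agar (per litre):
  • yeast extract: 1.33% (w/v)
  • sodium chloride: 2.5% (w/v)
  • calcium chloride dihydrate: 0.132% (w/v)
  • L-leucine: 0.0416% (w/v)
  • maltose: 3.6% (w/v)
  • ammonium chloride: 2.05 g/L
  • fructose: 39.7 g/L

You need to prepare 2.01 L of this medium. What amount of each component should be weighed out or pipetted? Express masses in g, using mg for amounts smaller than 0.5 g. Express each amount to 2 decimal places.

yeast extract 26.73 g; sodium chloride 50.25 g; calcium chloride dihydrate 2.65 g; L-leucine 0.84 g; maltose 72.36 g; ammonium chloride 4.12 g; fructose 79.80 g

Working volume: 2.01 L.
yeast extract: 1.33 g per 100 mL × 2010 mL ÷ 100 = 26.73 g
sodium chloride: 2.5% w/v = 25 g/L → 25 × 2.01 L = 50.25 g
calcium chloride dihydrate: 0.132% w/v = 1.32 g/L → 1.32 × 2.01 L = 2.65 g
L-leucine: 0.0416 g per 100 mL × 2010 mL ÷ 100 = 0.84 g
maltose: 3.6% w/v = 36 g/L → 36 × 2.01 L = 72.36 g
ammonium chloride: 2.05 g/L × 2.01 L = 4.12 g
fructose: 39.7 g/L × 2.01 L = 79.80 g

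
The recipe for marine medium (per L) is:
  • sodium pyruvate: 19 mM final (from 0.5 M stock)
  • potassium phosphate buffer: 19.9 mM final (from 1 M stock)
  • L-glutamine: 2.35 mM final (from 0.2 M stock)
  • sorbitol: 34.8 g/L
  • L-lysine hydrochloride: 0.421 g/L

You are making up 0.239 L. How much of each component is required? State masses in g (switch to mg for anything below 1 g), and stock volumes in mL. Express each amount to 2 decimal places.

Working volume: 0.239 L.
sodium pyruvate: V = C2·V2/C1 = 19 mM × 239 mL ÷ 500 mM = 9.08 mL
potassium phosphate buffer: dilute stock: 19.9 mM × 239 mL ÷ 1000 mM = 4.76 mL
L-glutamine: V = C2·V2/C1 = 2.35 mM × 239 mL ÷ 200 mM = 2.81 mL
sorbitol: 34.8 g/L × 0.239 L = 8.32 g
L-lysine hydrochloride: 0.421 g/L × 0.239 L = 0.100619 g = 100.62 mg

sodium pyruvate 9.08 mL; potassium phosphate buffer 4.76 mL; L-glutamine 2.81 mL; sorbitol 8.32 g; L-lysine hydrochloride 100.62 mg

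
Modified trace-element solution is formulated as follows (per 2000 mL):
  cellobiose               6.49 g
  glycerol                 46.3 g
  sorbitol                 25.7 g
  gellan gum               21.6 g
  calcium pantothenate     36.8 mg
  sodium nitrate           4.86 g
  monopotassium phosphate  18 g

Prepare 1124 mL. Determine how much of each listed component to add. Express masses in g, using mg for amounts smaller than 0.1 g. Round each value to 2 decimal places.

cellobiose 3.65 g; glycerol 26.02 g; sorbitol 14.44 g; gellan gum 12.14 g; calcium pantothenate 20.68 mg; sodium nitrate 2.73 g; monopotassium phosphate 10.12 g

Scale factor = 1124 mL / 2000 mL = 0.562.
cellobiose: 6.49 g × (1124 mL / 2000 mL) = 3.65 g
glycerol: 46.3 g × (1124 mL / 2000 mL) = 26.02 g
sorbitol: 25.7 g × (1124 mL / 2000 mL) = 14.44 g
gellan gum: 21.6 g × (1124 mL / 2000 mL) = 12.14 g
calcium pantothenate: 36.8 mg × (1124 mL / 2000 mL) = 20.68 mg
sodium nitrate: 4.86 g × (1124 mL / 2000 mL) = 2.73 g
monopotassium phosphate: 18 g × (1124 mL / 2000 mL) = 10.12 g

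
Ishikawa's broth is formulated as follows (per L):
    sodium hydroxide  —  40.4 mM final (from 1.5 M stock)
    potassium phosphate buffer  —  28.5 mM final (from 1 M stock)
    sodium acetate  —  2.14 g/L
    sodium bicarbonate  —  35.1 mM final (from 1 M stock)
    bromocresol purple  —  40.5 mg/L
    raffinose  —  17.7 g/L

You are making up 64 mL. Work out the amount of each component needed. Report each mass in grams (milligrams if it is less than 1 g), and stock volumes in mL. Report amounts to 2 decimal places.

sodium hydroxide 1.72 mL; potassium phosphate buffer 1.82 mL; sodium acetate 136.96 mg; sodium bicarbonate 2.25 mL; bromocresol purple 2.59 mg; raffinose 1.13 g

Scale factor relative to 1 L: 0.064.
sodium hydroxide: C1V1 = C2V2 → 40.4 mM × 64 mL ÷ 1500 mM = 1.72 mL
potassium phosphate buffer: V = C2·V2/C1 = 28.5 mM × 64 mL ÷ 1000 mM = 1.82 mL
sodium acetate: 2.14 g/L × 0.064 L = 0.13696 g = 136.96 mg
sodium bicarbonate: V = C2·V2/C1 = 35.1 mM × 64 mL ÷ 1000 mM = 2.25 mL
bromocresol purple: 40.5 mg/L × 0.064 L = 2.59 mg
raffinose: 17.7 g/L × 0.064 L = 1.13 g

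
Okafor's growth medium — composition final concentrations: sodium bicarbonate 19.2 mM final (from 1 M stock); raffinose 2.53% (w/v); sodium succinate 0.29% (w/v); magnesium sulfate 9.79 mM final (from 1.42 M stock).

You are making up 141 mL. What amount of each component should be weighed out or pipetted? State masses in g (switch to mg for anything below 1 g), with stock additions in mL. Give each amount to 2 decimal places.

sodium bicarbonate 2.71 mL; raffinose 3.57 g; sodium succinate 408.90 mg; magnesium sulfate 0.97 mL

Working volume: 141 mL = 0.141 L.
sodium bicarbonate: V = C2·V2/C1 = 19.2 mM × 141 mL ÷ 1000 mM = 2.71 mL
raffinose: 2.53 g per 100 mL × 141 mL ÷ 100 = 3.57 g
sodium succinate: 0.29 g per 100 mL × 141 mL ÷ 100 = 0.4089 g = 408.90 mg
magnesium sulfate: C1V1 = C2V2 → 9.79 mM × 141 mL ÷ 1420 mM = 0.97 mL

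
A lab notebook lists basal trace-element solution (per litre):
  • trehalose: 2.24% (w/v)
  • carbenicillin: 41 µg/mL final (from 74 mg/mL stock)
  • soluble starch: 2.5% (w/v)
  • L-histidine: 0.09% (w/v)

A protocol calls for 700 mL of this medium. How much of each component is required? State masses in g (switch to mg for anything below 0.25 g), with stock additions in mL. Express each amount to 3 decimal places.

Target volume = 700 mL = 0.7 L.
trehalose: 2.24% w/v = 22.4 g/L → 22.4 × 0.7 L = 15.680 g
carbenicillin: C1V1 = C2V2 → 41 µg/mL × 700 mL ÷ 74000 µg/mL = 0.388 mL
soluble starch: 2.5 g per 100 mL × 700 mL ÷ 100 = 17.500 g
L-histidine: 0.09 g per 100 mL × 700 mL ÷ 100 = 0.630 g

trehalose 15.680 g; carbenicillin 0.388 mL; soluble starch 17.500 g; L-histidine 0.630 g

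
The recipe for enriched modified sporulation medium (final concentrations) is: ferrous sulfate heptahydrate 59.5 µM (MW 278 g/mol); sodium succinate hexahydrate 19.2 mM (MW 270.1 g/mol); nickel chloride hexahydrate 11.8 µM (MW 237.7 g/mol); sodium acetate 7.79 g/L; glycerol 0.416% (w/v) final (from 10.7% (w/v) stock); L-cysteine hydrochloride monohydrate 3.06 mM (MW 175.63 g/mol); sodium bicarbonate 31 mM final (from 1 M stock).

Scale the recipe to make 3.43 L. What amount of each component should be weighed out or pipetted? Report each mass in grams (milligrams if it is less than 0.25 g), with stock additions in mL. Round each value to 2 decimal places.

Working volume: 3.43 L.
ferrous sulfate heptahydrate: 59.5 µmol/L × 278 g/mol × 3.43 L ÷ 1000 = 56.74 mg
sodium succinate hexahydrate: 19.2 mmol/L × 270.1 g/mol × 3.43 L ÷ 1000 = 17.79 g
nickel chloride hexahydrate: 11.8 µmol/L × 237.7 g/mol × 3.43 L ÷ 1000 = 9.62 mg
sodium acetate: 7.79 g/L × 3.43 L = 26.72 g
glycerol: C1V1 = C2V2 → 0.416% ÷ 10.7% × 3430 mL = 133.35 mL
L-cysteine hydrochloride monohydrate: 3.06 mmol/L × 175.63 g/mol × 3.43 L ÷ 1000 = 1.84 g
sodium bicarbonate: C1V1 = C2V2 → 31 mM × 3430 mL ÷ 1000 mM = 106.33 mL

ferrous sulfate heptahydrate 56.74 mg; sodium succinate hexahydrate 17.79 g; nickel chloride hexahydrate 9.62 mg; sodium acetate 26.72 g; glycerol 133.35 mL; L-cysteine hydrochloride monohydrate 1.84 g; sodium bicarbonate 106.33 mL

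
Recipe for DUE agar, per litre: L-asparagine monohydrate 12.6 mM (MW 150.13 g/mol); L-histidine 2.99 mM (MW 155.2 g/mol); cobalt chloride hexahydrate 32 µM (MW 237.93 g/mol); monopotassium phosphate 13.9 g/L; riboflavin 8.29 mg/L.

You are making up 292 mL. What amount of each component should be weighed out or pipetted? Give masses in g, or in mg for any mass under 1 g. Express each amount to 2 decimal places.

L-asparagine monohydrate 552.36 mg; L-histidine 135.50 mg; cobalt chloride hexahydrate 2.22 mg; monopotassium phosphate 4.06 g; riboflavin 2.42 mg

Target volume = 292 mL = 0.292 L.
L-asparagine monohydrate: 12.6 mmol/L × 150.13 mg/mmol × 0.292 L = 552.36 mg
L-histidine: 2.99 mmol/L × 155.2 mg/mmol × 0.292 L = 135.50 mg
cobalt chloride hexahydrate: 32 µmol/L × 237.93 g/mol × 0.292 L ÷ 1000 = 2.22 mg
monopotassium phosphate: 13.9 g/L × 0.292 L = 4.06 g
riboflavin: 8.29 mg/L × 0.292 L = 2.42 mg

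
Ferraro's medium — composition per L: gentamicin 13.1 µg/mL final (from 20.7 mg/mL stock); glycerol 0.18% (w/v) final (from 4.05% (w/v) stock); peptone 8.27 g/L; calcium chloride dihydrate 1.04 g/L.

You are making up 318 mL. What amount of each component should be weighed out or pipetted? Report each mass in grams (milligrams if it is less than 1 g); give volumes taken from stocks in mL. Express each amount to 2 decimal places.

gentamicin 0.20 mL; glycerol 14.13 mL; peptone 2.63 g; calcium chloride dihydrate 330.72 mg

Target volume = 318 mL = 0.318 L.
gentamicin: V = C2·V2/C1 = 13.1 µg/mL × 318 mL ÷ 20700 µg/mL = 0.20 mL
glycerol: dilute stock: 0.18% ÷ 4.05% × 318 mL = 14.13 mL
peptone: 8.27 g/L × 0.318 L = 2.63 g
calcium chloride dihydrate: 1.04 g/L × 0.318 L = 0.33072 g = 330.72 mg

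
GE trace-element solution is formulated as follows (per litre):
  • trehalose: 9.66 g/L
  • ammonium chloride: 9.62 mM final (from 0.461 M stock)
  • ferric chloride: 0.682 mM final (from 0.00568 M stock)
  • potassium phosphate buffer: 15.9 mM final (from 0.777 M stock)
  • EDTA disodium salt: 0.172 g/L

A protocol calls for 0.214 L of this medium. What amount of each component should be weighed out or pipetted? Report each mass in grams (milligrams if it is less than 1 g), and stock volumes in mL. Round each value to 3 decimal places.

Scale factor relative to 1 L: 0.214.
trehalose: 9.66 g/L × 0.214 L = 2.067 g
ammonium chloride: V = C2·V2/C1 = 9.62 mM × 214 mL ÷ 461 mM = 4.466 mL
ferric chloride: V = C2·V2/C1 = 0.682 mM × 214 mL ÷ 5.68 mM = 25.695 mL
potassium phosphate buffer: C1V1 = C2V2 → 15.9 mM × 214 mL ÷ 777 mM = 4.379 mL
EDTA disodium salt: 0.172 g/L × 0.214 L = 0.036808 g = 36.808 mg

trehalose 2.067 g; ammonium chloride 4.466 mL; ferric chloride 25.695 mL; potassium phosphate buffer 4.379 mL; EDTA disodium salt 36.808 mg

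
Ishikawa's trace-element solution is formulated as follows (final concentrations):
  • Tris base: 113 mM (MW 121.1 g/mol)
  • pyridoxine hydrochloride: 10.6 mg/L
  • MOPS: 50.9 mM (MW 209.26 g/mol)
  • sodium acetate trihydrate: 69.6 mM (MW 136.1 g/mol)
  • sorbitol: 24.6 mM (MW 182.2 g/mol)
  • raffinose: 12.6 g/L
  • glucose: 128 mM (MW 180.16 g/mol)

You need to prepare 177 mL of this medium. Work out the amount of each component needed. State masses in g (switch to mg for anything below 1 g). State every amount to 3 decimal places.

Tris base 2.422 g; pyridoxine hydrochloride 1.876 mg; MOPS 1.885 g; sodium acetate trihydrate 1.677 g; sorbitol 793.335 mg; raffinose 2.230 g; glucose 4.082 g

Target volume = 177 mL = 0.177 L.
Tris base: 113 mmol/L × 121.1 g/mol × 0.177 L ÷ 1000 = 2.422 g
pyridoxine hydrochloride: 10.6 mg/L × 0.177 L = 1.876 mg
MOPS: 50.9 mmol/L × 209.26 g/mol × 0.177 L ÷ 1000 = 1.885 g
sodium acetate trihydrate: 69.6 mmol/L × 136.1 g/mol × 0.177 L ÷ 1000 = 1.677 g
sorbitol: 24.6 mmol/L × 182.2 mg/mmol × 0.177 L = 793.335 mg
raffinose: 12.6 g/L × 0.177 L = 2.230 g
glucose: 128 mmol/L × 180.16 g/mol × 0.177 L ÷ 1000 = 4.082 g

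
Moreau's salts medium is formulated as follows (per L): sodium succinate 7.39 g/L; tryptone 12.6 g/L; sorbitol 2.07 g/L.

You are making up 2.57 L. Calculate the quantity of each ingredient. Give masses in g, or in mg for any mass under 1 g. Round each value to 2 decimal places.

sodium succinate 18.99 g; tryptone 32.38 g; sorbitol 5.32 g

Scale factor relative to 1 L: 2.57.
sodium succinate: 7.39 g/L × 2.57 L = 18.99 g
tryptone: 12.6 g/L × 2.57 L = 32.38 g
sorbitol: 2.07 g/L × 2.57 L = 5.32 g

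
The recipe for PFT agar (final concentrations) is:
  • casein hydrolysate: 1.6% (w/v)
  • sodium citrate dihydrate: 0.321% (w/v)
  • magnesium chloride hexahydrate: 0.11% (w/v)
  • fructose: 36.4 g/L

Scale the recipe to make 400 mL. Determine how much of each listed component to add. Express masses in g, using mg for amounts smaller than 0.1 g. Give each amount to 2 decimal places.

Scale factor relative to 1 L: 0.4.
casein hydrolysate: 1.6 g per 100 mL × 400 mL ÷ 100 = 6.40 g
sodium citrate dihydrate: 0.321 g per 100 mL × 400 mL ÷ 100 = 1.28 g
magnesium chloride hexahydrate: 0.11% w/v = 1.1 g/L → 1.1 × 0.4 L = 0.44 g
fructose: 36.4 g/L × 0.4 L = 14.56 g

casein hydrolysate 6.40 g; sodium citrate dihydrate 1.28 g; magnesium chloride hexahydrate 0.44 g; fructose 14.56 g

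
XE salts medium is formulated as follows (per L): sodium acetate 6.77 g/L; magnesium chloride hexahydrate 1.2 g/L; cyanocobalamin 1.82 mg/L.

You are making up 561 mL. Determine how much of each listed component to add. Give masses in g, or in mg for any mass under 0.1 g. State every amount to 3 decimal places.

sodium acetate 3.798 g; magnesium chloride hexahydrate 0.673 g; cyanocobalamin 1.021 mg

Scale factor relative to 1 L: 0.561.
sodium acetate: 6.77 g/L × 0.561 L = 3.798 g
magnesium chloride hexahydrate: 1.2 g/L × 0.561 L = 0.673 g
cyanocobalamin: 1.82 mg/L × 0.561 L = 1.021 mg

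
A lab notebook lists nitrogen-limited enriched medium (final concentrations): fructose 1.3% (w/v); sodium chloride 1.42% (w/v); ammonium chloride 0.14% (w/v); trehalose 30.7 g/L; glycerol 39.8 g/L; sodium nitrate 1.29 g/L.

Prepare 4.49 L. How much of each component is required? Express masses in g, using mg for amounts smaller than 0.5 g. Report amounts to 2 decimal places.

Working volume: 4.49 L.
fructose: 1.3 g per 100 mL × 4490 mL ÷ 100 = 58.37 g
sodium chloride: 1.42 g per 100 mL × 4490 mL ÷ 100 = 63.76 g
ammonium chloride: 0.14 g per 100 mL × 4490 mL ÷ 100 = 6.29 g
trehalose: 30.7 g/L × 4.49 L = 137.84 g
glycerol: 39.8 g/L × 4.49 L = 178.70 g
sodium nitrate: 1.29 g/L × 4.49 L = 5.79 g

fructose 58.37 g; sodium chloride 63.76 g; ammonium chloride 6.29 g; trehalose 137.84 g; glycerol 178.70 g; sodium nitrate 5.79 g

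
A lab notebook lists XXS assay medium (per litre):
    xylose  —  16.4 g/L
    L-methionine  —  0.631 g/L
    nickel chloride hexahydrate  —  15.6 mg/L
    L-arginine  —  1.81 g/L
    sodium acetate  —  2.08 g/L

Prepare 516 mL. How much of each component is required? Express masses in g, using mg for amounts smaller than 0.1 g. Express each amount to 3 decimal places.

xylose 8.462 g; L-methionine 0.326 g; nickel chloride hexahydrate 8.050 mg; L-arginine 0.934 g; sodium acetate 1.073 g

Working volume: 516 mL = 0.516 L.
xylose: 16.4 g/L × 0.516 L = 8.462 g
L-methionine: 0.631 g/L × 0.516 L = 0.326 g
nickel chloride hexahydrate: 15.6 mg/L × 0.516 L = 8.050 mg
L-arginine: 1.81 g/L × 0.516 L = 0.934 g
sodium acetate: 2.08 g/L × 0.516 L = 1.073 g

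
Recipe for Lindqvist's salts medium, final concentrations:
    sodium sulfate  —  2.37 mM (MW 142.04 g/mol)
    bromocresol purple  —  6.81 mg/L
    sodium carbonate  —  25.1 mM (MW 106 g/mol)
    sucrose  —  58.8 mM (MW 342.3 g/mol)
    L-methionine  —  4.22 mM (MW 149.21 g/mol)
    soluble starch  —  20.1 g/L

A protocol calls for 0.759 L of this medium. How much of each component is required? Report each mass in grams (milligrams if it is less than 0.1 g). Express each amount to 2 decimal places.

Working volume: 0.759 L.
sodium sulfate: 2.37 mmol/L × 142.04 g/mol × 0.759 L ÷ 1000 = 0.26 g
bromocresol purple: 6.81 mg/L × 0.759 L = 5.17 mg
sodium carbonate: 25.1 mmol/L × 106 g/mol × 0.759 L ÷ 1000 = 2.02 g
sucrose: 58.8 mmol/L × 342.3 g/mol × 0.759 L ÷ 1000 = 15.28 g
L-methionine: 4.22 mmol/L × 149.21 g/mol × 0.759 L ÷ 1000 = 0.48 g
soluble starch: 20.1 g/L × 0.759 L = 15.26 g

sodium sulfate 0.26 g; bromocresol purple 5.17 mg; sodium carbonate 2.02 g; sucrose 15.28 g; L-methionine 0.48 g; soluble starch 15.26 g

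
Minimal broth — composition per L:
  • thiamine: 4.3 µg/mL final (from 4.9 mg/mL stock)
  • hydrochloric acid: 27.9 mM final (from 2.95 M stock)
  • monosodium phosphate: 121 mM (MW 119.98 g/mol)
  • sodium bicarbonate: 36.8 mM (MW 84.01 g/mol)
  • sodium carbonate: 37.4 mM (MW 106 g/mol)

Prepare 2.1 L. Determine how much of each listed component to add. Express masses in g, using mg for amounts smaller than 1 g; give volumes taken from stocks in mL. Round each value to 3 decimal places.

Scale factor relative to 1 L: 2.1.
thiamine: V = C2·V2/C1 = 4.3 µg/mL × 2100 mL ÷ 4900 µg/mL = 1.843 mL
hydrochloric acid: C1V1 = C2V2 → 27.9 mM × 2100 mL ÷ 2950 mM = 19.861 mL
monosodium phosphate: 121 mmol/L × 119.98 g/mol × 2.1 L ÷ 1000 = 30.487 g
sodium bicarbonate: 36.8 mmol/L × 84.01 g/mol × 2.1 L ÷ 1000 = 6.492 g
sodium carbonate: 37.4 mmol/L × 106 g/mol × 2.1 L ÷ 1000 = 8.325 g

thiamine 1.843 mL; hydrochloric acid 19.861 mL; monosodium phosphate 30.487 g; sodium bicarbonate 6.492 g; sodium carbonate 8.325 g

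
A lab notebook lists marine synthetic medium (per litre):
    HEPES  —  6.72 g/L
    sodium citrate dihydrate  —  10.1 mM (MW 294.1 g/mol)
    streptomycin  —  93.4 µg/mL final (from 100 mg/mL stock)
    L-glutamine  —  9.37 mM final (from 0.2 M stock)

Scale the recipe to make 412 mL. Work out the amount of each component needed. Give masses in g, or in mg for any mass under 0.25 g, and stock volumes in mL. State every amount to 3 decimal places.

HEPES 2.769 g; sodium citrate dihydrate 1.224 g; streptomycin 0.385 mL; L-glutamine 19.302 mL

Working volume: 412 mL = 0.412 L.
HEPES: 6.72 g/L × 0.412 L = 2.769 g
sodium citrate dihydrate: 10.1 mmol/L × 294.1 g/mol × 0.412 L ÷ 1000 = 1.224 g
streptomycin: C1V1 = C2V2 → 93.4 µg/mL × 412 mL ÷ 100000 µg/mL = 0.385 mL
L-glutamine: V = C2·V2/C1 = 9.37 mM × 412 mL ÷ 200 mM = 19.302 mL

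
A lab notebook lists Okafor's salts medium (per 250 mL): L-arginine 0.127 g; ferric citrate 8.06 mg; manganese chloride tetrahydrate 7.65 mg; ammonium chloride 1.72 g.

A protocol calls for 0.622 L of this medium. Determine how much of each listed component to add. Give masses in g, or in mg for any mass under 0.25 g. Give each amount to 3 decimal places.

L-arginine 0.316 g; ferric citrate 20.053 mg; manganese chloride tetrahydrate 19.033 mg; ammonium chloride 4.279 g

Ratio of target to recipe volume: 622 / 250 = 2.488.
L-arginine: 0.127 g × (622 mL / 250 mL) = 0.316 g
ferric citrate: 8.06 mg × (622 mL / 250 mL) = 20.053 mg
manganese chloride tetrahydrate: 7.65 mg × (622 mL / 250 mL) = 19.033 mg
ammonium chloride: 1.72 g × (622 mL / 250 mL) = 4.279 g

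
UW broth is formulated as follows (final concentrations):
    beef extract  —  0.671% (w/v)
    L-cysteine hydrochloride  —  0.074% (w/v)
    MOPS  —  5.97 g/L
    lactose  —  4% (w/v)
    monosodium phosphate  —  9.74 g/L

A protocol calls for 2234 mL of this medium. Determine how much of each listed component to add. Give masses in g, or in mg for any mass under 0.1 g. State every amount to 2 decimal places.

Working volume: 2234 mL = 2.234 L.
beef extract: 0.671 g per 100 mL × 2234 mL ÷ 100 = 14.99 g
L-cysteine hydrochloride: 0.074% w/v = 0.74 g/L → 0.74 × 2.234 L = 1.65 g
MOPS: 5.97 g/L × 2.234 L = 13.34 g
lactose: 4% w/v = 40 g/L → 40 × 2.234 L = 89.36 g
monosodium phosphate: 9.74 g/L × 2.234 L = 21.76 g

beef extract 14.99 g; L-cysteine hydrochloride 1.65 g; MOPS 13.34 g; lactose 89.36 g; monosodium phosphate 21.76 g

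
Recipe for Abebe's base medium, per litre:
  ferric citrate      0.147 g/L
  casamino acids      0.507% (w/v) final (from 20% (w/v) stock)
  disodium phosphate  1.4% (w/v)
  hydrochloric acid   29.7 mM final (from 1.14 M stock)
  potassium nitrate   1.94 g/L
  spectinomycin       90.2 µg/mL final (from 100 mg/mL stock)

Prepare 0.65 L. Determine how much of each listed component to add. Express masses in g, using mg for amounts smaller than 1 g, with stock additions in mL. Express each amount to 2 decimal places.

ferric citrate 95.55 mg; casamino acids 16.48 mL; disodium phosphate 9.10 g; hydrochloric acid 16.93 mL; potassium nitrate 1.26 g; spectinomycin 0.59 mL

Working volume: 0.65 L.
ferric citrate: 0.147 g/L × 0.65 L = 0.09555 g = 95.55 mg
casamino acids: C1V1 = C2V2 → 0.507% ÷ 20% × 650 mL = 16.48 mL
disodium phosphate: 1.4% w/v = 14 g/L → 14 × 0.65 L = 9.10 g
hydrochloric acid: C1V1 = C2V2 → 29.7 mM × 650 mL ÷ 1140 mM = 16.93 mL
potassium nitrate: 1.94 g/L × 0.65 L = 1.26 g
spectinomycin: dilute stock: 90.2 µg/mL × 650 mL ÷ 100000 µg/mL = 0.59 mL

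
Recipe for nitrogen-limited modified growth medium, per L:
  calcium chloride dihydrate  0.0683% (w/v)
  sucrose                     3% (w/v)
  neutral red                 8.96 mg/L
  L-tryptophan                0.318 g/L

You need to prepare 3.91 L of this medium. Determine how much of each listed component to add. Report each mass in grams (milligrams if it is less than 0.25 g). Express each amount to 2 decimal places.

calcium chloride dihydrate 2.67 g; sucrose 117.30 g; neutral red 35.03 mg; L-tryptophan 1.24 g

Scale factor relative to 1 L: 3.91.
calcium chloride dihydrate: 0.0683% w/v = 0.683 g/L → 0.683 × 3.91 L = 2.67 g
sucrose: 3 g per 100 mL × 3910 mL ÷ 100 = 117.30 g
neutral red: 8.96 mg/L × 3.91 L = 35.03 mg
L-tryptophan: 0.318 g/L × 3.91 L = 1.24 g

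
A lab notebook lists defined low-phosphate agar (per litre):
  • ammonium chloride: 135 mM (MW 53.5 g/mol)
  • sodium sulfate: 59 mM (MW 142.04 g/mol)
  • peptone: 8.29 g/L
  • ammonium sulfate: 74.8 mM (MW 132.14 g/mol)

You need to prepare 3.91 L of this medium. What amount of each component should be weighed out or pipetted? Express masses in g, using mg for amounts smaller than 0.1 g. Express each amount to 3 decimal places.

ammonium chloride 28.240 g; sodium sulfate 32.767 g; peptone 32.414 g; ammonium sulfate 38.647 g

Working volume: 3.91 L.
ammonium chloride: 135 mmol/L × 53.5 g/mol × 3.91 L ÷ 1000 = 28.240 g
sodium sulfate: 59 mmol/L × 142.04 g/mol × 3.91 L ÷ 1000 = 32.767 g
peptone: 8.29 g/L × 3.91 L = 32.414 g
ammonium sulfate: 74.8 mmol/L × 132.14 g/mol × 3.91 L ÷ 1000 = 38.647 g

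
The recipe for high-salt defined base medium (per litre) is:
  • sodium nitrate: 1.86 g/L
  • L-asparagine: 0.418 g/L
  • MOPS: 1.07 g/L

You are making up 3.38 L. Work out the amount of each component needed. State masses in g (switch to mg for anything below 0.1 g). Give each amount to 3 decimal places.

Working volume: 3.38 L.
sodium nitrate: 1.86 g/L × 3.38 L = 6.287 g
L-asparagine: 0.418 g/L × 3.38 L = 1.413 g
MOPS: 1.07 g/L × 3.38 L = 3.617 g

sodium nitrate 6.287 g; L-asparagine 1.413 g; MOPS 3.617 g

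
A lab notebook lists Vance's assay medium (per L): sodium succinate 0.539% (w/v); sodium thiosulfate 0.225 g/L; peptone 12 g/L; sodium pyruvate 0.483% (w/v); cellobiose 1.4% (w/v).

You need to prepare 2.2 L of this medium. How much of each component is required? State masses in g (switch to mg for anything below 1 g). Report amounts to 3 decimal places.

Working volume: 2.2 L.
sodium succinate: 0.539% w/v = 5.39 g/L → 5.39 × 2.2 L = 11.858 g
sodium thiosulfate: 0.225 g/L × 2.2 L = 0.495 g = 495.000 mg
peptone: 12 g/L × 2.2 L = 26.400 g
sodium pyruvate: 0.483 g per 100 mL × 2200 mL ÷ 100 = 10.626 g
cellobiose: 1.4% w/v = 14 g/L → 14 × 2.2 L = 30.800 g

sodium succinate 11.858 g; sodium thiosulfate 495.000 mg; peptone 26.400 g; sodium pyruvate 10.626 g; cellobiose 30.800 g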